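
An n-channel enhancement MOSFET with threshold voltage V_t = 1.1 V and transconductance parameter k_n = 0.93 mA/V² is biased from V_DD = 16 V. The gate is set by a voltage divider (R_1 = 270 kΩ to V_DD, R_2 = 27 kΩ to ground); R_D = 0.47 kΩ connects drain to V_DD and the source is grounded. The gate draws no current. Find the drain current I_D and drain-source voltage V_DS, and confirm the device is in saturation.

V_G = V_DD·R_2/(R_1+R_2) = 16×27/297 = 1.45 V. With the source grounded, V_GS = V_G = 1.45 V.
Assume saturation: I_D = (k_n/2)(V_GS − V_t)² = (0.93/2)×(1.45 − 1.1)² = 0.465×0.355² = 0.0585 mA.
V_DS = V_DD − I_D·R_D = 16 − 0.0585×0.47 = 16 V.
Saturation requires V_DS ≥ V_GS − V_t = 0.355 V; 16 ≥ 0.355 ✓.

I_D ≈ 0.058 mA, V_DS ≈ 16 V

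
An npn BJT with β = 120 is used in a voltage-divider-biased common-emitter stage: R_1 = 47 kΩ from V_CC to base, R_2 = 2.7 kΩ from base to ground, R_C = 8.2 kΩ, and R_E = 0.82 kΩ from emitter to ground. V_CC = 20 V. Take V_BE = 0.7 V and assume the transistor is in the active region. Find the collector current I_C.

Thevenize the base divider: V_Th = V_CC·R_2/(R_1+R_2) = 20×2.7/49.7 = 1.09 V, R_Th = R_1‖R_2 = 2.55 kΩ.
Base-emitter loop: V_Th = I_B·R_Th + V_BE + (β+1)I_B·R_E, so I_B = (1.09 − 0.7) / (2.55 + 121×0.82) = 0.0038 mA.
I_C = β·I_B = 120×0.0038 = 0.456 mA, and I_E = (β+1)I_B = 0.46 mA.
V_CE = V_CC − I_C·R_C − I_E·R_E = 20 − 0.456×8.2 − 0.46×0.82 = 15.9 V.
V_CE = 15.9 V > 0.2 V confirms active-region operation.

I_C ≈ 0.46 mA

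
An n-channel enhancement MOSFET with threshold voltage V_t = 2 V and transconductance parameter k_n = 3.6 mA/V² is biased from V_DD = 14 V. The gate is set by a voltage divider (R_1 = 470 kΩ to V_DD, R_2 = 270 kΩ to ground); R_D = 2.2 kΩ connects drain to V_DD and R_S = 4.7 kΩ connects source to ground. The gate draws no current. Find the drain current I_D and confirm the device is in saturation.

V_G = V_DD·R_2/(R_1+R_2) = 14×270/740 = 5.11 V.
Assume saturation: I_D = (k_n/2)(V_GS − V_t)² with V_GS = V_G − I_D·R_S = 5.11 − 4.7·I_D.
Substituting gives 39.8·I_D² − 53.6·I_D + 17.4 = 0, with roots I_D = 0.544 or 0.803 mA.
The root I_D = 0.803 mA gives V_GS = 1.33 V ≤ V_t, so take I_D = 0.544 mA.
Then V_GS = 2.55 V and V_DS = V_DD − I_D(R_D+R_S) = 14 − 0.544×6.9 = 10.2 V.
Saturation requires V_DS ≥ V_GS − V_t = 0.55 V; 10.2 ≥ 0.55 ✓.

I_D ≈ 0.54 mA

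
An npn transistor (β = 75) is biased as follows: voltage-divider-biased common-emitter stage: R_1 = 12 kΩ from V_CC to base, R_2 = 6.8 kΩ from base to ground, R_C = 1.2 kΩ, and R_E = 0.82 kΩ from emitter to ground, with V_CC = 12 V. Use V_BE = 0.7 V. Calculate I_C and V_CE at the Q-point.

Thevenize the base divider: V_Th = V_CC·R_2/(R_1+R_2) = 12×6.8/18.8 = 4.34 V, R_Th = R_1‖R_2 = 4.34 kΩ.
Base-emitter loop: V_Th = I_B·R_Th + V_BE + (β+1)I_B·R_E, so I_B = (4.34 − 0.7) / (4.34 + 76×0.82) = 0.0546 mA.
I_C = β·I_B = 75×0.0546 = 4.1 mA, and I_E = (β+1)I_B = 4.15 mA.
V_CE = V_CC − I_C·R_C − I_E·R_E = 12 − 4.1×1.2 − 4.15×0.82 = 3.68 V.
V_CE = 3.68 V > 0.2 V confirms active-region operation.

I_C ≈ 4.1 mA, V_CE ≈ 3.7 V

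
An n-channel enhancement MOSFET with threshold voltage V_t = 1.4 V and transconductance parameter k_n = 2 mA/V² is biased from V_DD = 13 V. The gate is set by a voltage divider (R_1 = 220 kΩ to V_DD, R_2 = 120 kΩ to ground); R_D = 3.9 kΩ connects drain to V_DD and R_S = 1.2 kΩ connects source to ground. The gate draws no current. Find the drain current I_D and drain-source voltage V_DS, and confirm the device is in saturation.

I_D ≈ 1.6 mA, V_DS ≈ 4.8 V

V_G = V_DD·R_2/(R_1+R_2) = 13×120/340 = 4.59 V.
Assume saturation: I_D = (k_n/2)(V_GS − V_t)² with V_GS = V_G − I_D·R_S = 4.59 − 1.2·I_D.
Substituting gives 1.44·I_D² − 8.65·I_D + 10.2 = 0, with roots I_D = 1.6 or 4.41 mA.
The root I_D = 4.41 mA gives V_GS = -0.699 V ≤ V_t, so take I_D = 1.6 mA.
Then V_GS = 2.67 V and V_DS = V_DD − I_D(R_D+R_S) = 13 − 1.6×5.1 = 4.83 V.
Saturation requires V_DS ≥ V_GS − V_t = 1.27 V; 4.83 ≥ 1.27 ✓.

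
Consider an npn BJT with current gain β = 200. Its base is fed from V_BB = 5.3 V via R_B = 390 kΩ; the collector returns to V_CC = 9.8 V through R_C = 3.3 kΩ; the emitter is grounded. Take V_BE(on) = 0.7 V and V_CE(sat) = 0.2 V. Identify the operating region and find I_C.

active; I_C ≈ 2.4 mA

Assume active. Base-emitter loop: I_B = (V_BB − V_BE)/R_B = (5.3 − 0.7)/390 = 0.0118 mA.
I_C = β·I_B = 200×0.0118 = 2.36 mA.
V_CE = V_CC − I_C·R_C = 9.8 − 2.36×3.3 = 2.02 V > V_CE(sat), so the active-region assumption holds.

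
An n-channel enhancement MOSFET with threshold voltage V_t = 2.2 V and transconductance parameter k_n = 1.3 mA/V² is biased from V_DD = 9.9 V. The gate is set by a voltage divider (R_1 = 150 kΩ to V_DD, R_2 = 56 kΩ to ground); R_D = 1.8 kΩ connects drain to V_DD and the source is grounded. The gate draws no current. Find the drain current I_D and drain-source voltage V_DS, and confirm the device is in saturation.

V_G = V_DD·R_2/(R_1+R_2) = 9.9×56/206 = 2.69 V. With the source grounded, V_GS = V_G = 2.69 V.
Assume saturation: I_D = (k_n/2)(V_GS − V_t)² = (1.3/2)×(2.69 − 2.2)² = 0.65×0.491² = 0.157 mA.
V_DS = V_DD − I_D·R_D = 9.9 − 0.157×1.8 = 9.62 V.
Saturation requires V_DS ≥ V_GS − V_t = 0.491 V; 9.62 ≥ 0.491 ✓.

I_D ≈ 0.16 mA, V_DS ≈ 9.6 V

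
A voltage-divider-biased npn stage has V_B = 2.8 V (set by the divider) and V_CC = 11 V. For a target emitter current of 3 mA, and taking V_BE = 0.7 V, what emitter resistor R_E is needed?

R_E ≈ 0.7 kΩ

V_E = V_B − V_BE = 2.8 − 0.7 = 2.1 V.
R_E = V_E / I_E = 2.1 / 3 = 0.7 kΩ.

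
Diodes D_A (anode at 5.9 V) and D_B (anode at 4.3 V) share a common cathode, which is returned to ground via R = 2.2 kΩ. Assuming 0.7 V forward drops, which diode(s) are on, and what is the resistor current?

Assume both conduct. Then node N would need to be at both 5.9−0.7 = 5.2 V and 4.3−0.7 = 3.6 V, which is impossible.
Assume only D_A conducts: V_N = 5.9 − 0.7 = 5.2 V, so I_R = 5.2/2.2 = 2.36 mA.
Check D_B: its anode-to-cathode voltage is 4.3 − 5.2 = -0.9 V < 0.7 V, so it is off. The assumption is consistent.

Only D_A conducts; I_R ≈ 2.4 mA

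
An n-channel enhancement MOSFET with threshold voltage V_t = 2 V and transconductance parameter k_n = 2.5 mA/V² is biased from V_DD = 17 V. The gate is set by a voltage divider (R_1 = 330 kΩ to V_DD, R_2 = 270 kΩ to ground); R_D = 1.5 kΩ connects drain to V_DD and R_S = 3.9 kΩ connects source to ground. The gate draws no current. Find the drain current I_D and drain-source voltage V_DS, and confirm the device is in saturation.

I_D ≈ 1.2 mA, V_DS ≈ 11 V

V_G = V_DD·R_2/(R_1+R_2) = 17×270/600 = 7.65 V.
Assume saturation: I_D = (k_n/2)(V_GS − V_t)² with V_GS = V_G − I_D·R_S = 7.65 − 3.9·I_D.
Substituting gives 19·I_D² − 56.1·I_D + 39.9 = 0, with roots I_D = 1.2 or 1.75 mA.
The root I_D = 1.75 mA gives V_GS = 0.816 V ≤ V_t, so take I_D = 1.2 mA.
Then V_GS = 2.98 V and V_DS = V_DD − I_D(R_D+R_S) = 17 − 1.2×5.4 = 10.5 V.
Saturation requires V_DS ≥ V_GS − V_t = 0.979 V; 10.5 ≥ 0.979 ✓.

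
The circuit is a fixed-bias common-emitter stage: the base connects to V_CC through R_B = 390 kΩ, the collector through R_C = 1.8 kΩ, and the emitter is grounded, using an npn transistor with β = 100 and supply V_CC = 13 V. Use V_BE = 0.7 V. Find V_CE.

Base loop: V_CC = I_B·R_B + V_BE, so I_B = (13 − 0.7)/390 kΩ = 0.0315 mA.
In the active region I_C = β·I_B = 100 × 0.0315 = 3.15 mA.
Collector loop: V_CE = V_CC − I_C·R_C = 13 − 3.15×1.8 = 7.32 V.
Since V_CE = 7.32 V > V_CE(sat) ≈ 0.2 V, the transistor is in the active region as assumed.

V_CE ≈ 7.3 V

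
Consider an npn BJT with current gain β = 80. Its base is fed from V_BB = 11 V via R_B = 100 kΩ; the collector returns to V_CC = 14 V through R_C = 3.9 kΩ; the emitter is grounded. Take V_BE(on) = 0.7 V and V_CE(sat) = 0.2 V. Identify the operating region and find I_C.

Assume active: I_B = (11 − 0.7)/100 = 0.103 mA, giving I_C = β·I_B = 8.24 mA.
But then V_CE = 14 − 8.24×3.9 = -18.1 V < V_CE(sat) = 0.2 V — impossible in the active region.
So the transistor is saturated. With V_CE = 0.2 V, I_C = (V_CC − 0.2)/R_C = 13.8/3.9 = 3.54 mA.
Check: β·I_B = 8.24 mA > I_C = 3.54 mA, confirming saturation.

saturation; I_C ≈ 3.5 mA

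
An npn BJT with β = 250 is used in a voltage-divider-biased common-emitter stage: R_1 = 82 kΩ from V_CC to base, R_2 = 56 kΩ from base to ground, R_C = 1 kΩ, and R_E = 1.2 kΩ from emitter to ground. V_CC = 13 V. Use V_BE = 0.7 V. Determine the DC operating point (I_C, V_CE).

I_C ≈ 3.4 mA, V_CE ≈ 5.5 V

Thevenize the base divider: V_Th = V_CC·R_2/(R_1+R_2) = 13×56/138 = 5.28 V, R_Th = R_1‖R_2 = 33.3 kΩ.
Base-emitter loop: V_Th = I_B·R_Th + V_BE + (β+1)I_B·R_E, so I_B = (5.28 − 0.7) / (33.3 + 251×1.2) = 0.0137 mA.
I_C = β·I_B = 250×0.0137 = 3.42 mA, and I_E = (β+1)I_B = 3.43 mA.
V_CE = V_CC − I_C·R_C − I_E·R_E = 13 − 3.42×1 − 3.43×1.2 = 5.46 V.
V_CE = 5.46 V > 0.2 V confirms active-region operation.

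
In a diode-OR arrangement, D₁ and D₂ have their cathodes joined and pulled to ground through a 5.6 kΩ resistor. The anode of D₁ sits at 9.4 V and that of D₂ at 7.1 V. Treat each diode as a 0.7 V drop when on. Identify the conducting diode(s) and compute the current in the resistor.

Only D₁ conducts; I_R ≈ 1.6 mA

Assume both conduct. Then node N would need to be at both 9.4−0.7 = 8.7 V and 7.1−0.7 = 6.4 V, which is impossible.
Assume only D₁ conducts: V_N = 9.4 − 0.7 = 8.7 V, so I_R = 8.7/5.6 = 1.55 mA.
Check D₂: its anode-to-cathode voltage is 7.1 − 8.7 = -1.6 V < 0.7 V, so it is off. The assumption is consistent.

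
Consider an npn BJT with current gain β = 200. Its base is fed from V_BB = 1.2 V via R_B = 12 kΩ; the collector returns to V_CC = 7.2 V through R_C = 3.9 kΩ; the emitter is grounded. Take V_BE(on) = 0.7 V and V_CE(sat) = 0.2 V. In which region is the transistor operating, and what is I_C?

Assume active: I_B = (1.2 − 0.7)/12 = 0.0417 mA, giving I_C = β·I_B = 8.33 mA.
But then V_CE = 7.2 − 8.33×3.9 = -25.3 V < V_CE(sat) = 0.2 V — impossible in the active region.
So the transistor is saturated. With V_CE = 0.2 V, I_C = (V_CC − 0.2)/R_C = 7/3.9 = 1.79 mA.
Check: β·I_B = 8.33 mA > I_C = 1.79 mA, confirming saturation.

saturation; I_C ≈ 1.8 mA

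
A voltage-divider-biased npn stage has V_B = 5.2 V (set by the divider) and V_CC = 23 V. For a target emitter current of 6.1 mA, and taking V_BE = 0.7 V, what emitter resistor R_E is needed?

R_E ≈ 0.74 kΩ

V_E = V_B − V_BE = 5.2 − 0.7 = 4.5 V.
R_E = V_E / I_E = 4.5 / 6.1 = 0.738 kΩ.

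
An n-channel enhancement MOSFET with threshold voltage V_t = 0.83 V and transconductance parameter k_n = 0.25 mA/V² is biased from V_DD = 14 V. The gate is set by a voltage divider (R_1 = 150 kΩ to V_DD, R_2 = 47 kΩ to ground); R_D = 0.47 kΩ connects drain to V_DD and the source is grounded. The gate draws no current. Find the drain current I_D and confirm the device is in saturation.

I_D ≈ 0.79 mA

V_G = V_DD·R_2/(R_1+R_2) = 14×47/197 = 3.34 V. With the source grounded, V_GS = V_G = 3.34 V.
Assume saturation: I_D = (k_n/2)(V_GS − V_t)² = (0.25/2)×(3.34 − 0.83)² = 0.125×2.51² = 0.788 mA.
V_DS = V_DD − I_D·R_D = 14 − 0.788×0.47 = 13.6 V.
Saturation requires V_DS ≥ V_GS − V_t = 2.51 V; 13.6 ≥ 2.51 ✓.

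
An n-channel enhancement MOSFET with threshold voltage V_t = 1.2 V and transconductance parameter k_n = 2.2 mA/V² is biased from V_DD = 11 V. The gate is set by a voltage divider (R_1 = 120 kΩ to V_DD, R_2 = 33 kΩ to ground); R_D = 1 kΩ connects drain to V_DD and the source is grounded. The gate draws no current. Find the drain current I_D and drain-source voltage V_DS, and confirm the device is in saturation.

V_G = V_DD·R_2/(R_1+R_2) = 11×33/153 = 2.37 V. With the source grounded, V_GS = V_G = 2.37 V.
Assume saturation: I_D = (k_n/2)(V_GS − V_t)² = (2.2/2)×(2.37 − 1.2)² = 1.1×1.17² = 1.51 mA.
V_DS = V_DD − I_D·R_D = 11 − 1.51×1 = 9.49 V.
Saturation requires V_DS ≥ V_GS − V_t = 1.17 V; 9.49 ≥ 1.17 ✓.

I_D ≈ 1.5 mA, V_DS ≈ 9.5 V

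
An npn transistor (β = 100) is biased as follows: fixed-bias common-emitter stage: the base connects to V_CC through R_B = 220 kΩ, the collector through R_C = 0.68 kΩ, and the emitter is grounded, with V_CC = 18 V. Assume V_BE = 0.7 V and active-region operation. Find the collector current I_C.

I_C ≈ 7.9 mA

Base loop: V_CC = I_B·R_B + V_BE, so I_B = (18 − 0.7)/220 kΩ = 0.0786 mA.
In the active region I_C = β·I_B = 100 × 0.0786 = 7.86 mA.
Collector loop: V_CE = V_CC − I_C·R_C = 18 − 7.86×0.68 = 12.7 V.
Since V_CE = 12.7 V > V_CE(sat) ≈ 0.2 V, the transistor is in the active region as assumed.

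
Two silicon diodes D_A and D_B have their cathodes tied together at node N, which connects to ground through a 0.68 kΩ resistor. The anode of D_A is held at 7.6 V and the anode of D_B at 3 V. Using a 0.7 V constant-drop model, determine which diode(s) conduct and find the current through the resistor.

Assume both conduct. Then node N would need to be at both 7.6−0.7 = 6.9 V and 3−0.7 = 2.3 V, which is impossible.
Assume only D_A conducts: V_N = 7.6 − 0.7 = 6.9 V, so I_R = 6.9/0.68 = 10.1 mA.
Check D_B: its anode-to-cathode voltage is 3 − 6.9 = -3.9 V < 0.7 V, so it is off. The assumption is consistent.

Only D_A conducts; I_R ≈ 10 mA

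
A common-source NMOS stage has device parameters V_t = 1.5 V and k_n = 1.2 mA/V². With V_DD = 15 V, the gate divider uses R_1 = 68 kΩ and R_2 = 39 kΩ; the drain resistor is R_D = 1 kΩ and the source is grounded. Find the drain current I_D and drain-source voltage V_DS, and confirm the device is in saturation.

I_D ≈ 9.4 mA, V_DS ≈ 5.6 V

V_G = V_DD·R_2/(R_1+R_2) = 15×39/107 = 5.47 V. With the source grounded, V_GS = V_G = 5.47 V.
Assume saturation: I_D = (k_n/2)(V_GS − V_t)² = (1.2/2)×(5.47 − 1.5)² = 0.6×3.97² = 9.44 mA.
V_DS = V_DD − I_D·R_D = 15 − 9.44×1 = 5.56 V.
Saturation requires V_DS ≥ V_GS − V_t = 3.97 V; 5.56 ≥ 3.97 ✓.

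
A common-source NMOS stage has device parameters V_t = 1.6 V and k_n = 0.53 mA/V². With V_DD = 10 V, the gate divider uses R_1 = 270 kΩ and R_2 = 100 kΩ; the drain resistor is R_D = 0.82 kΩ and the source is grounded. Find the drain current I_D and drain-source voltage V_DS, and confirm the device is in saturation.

V_G = V_DD·R_2/(R_1+R_2) = 10×100/370 = 2.7 V. With the source grounded, V_GS = V_G = 2.7 V.
Assume saturation: I_D = (k_n/2)(V_GS − V_t)² = (0.53/2)×(2.7 − 1.6)² = 0.265×1.1² = 0.322 mA.
V_DS = V_DD − I_D·R_D = 10 − 0.322×0.82 = 9.74 V.
Saturation requires V_DS ≥ V_GS − V_t = 1.1 V; 9.74 ≥ 1.1 ✓.

I_D ≈ 0.32 mA, V_DS ≈ 9.7 V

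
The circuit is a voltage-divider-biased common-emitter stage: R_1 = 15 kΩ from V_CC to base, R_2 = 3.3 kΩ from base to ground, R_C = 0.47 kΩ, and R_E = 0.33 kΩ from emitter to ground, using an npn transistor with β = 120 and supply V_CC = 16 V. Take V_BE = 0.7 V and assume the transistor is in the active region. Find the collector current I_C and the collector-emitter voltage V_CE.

Thevenize the base divider: V_Th = V_CC·R_2/(R_1+R_2) = 16×3.3/18.3 = 2.89 V, R_Th = R_1‖R_2 = 2.7 kΩ.
Base-emitter loop: V_Th = I_B·R_Th + V_BE + (β+1)I_B·R_E, so I_B = (2.89 − 0.7) / (2.7 + 121×0.33) = 0.0513 mA.
I_C = β·I_B = 120×0.0513 = 6.15 mA, and I_E = (β+1)I_B = 6.2 mA.
V_CE = V_CC − I_C·R_C − I_E·R_E = 16 − 6.15×0.47 − 6.2×0.33 = 11.1 V.
V_CE = 11.1 V > 0.2 V confirms active-region operation.

I_C ≈ 6.2 mA, V_CE ≈ 11 V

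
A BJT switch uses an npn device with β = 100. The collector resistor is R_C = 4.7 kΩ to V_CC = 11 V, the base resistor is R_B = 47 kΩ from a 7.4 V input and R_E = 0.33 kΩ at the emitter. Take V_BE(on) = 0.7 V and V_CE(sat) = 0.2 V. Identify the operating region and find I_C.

saturation; I_C ≈ 2.1 mA

Assume active: I_B = (7.4 − 0.7)/(47 + 101×0.33) = 0.0834 mA, I_C = β·I_B = 8.34 mA.
Then V_CE = 11 − 8.34×4.7 − 8.42×0.33 = -31 V < 0.2 V — the active assumption fails.
Re-solve with V_CE = 0.2 V. KCL at the emitter: V_E/R_E = (V_BB−0.7−V_E)/R_B + (V_CC−0.2−V_E)/R_C, giving V_E = 0.748 V.
I_C = (V_CC − 0.2 − V_E)/R_C = (10.8 − 0.748)/4.7 = 2.14 mA.
Check: I_B = (6.7 − 0.748)/47 = 0.127 mA, and β·I_B = 12.7 mA > I_C, confirming saturation.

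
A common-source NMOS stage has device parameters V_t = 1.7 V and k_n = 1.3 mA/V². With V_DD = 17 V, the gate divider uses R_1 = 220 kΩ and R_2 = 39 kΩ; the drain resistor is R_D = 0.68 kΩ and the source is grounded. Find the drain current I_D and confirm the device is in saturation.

I_D ≈ 0.48 mA

V_G = V_DD·R_2/(R_1+R_2) = 17×39/259 = 2.56 V. With the source grounded, V_GS = V_G = 2.56 V.
Assume saturation: I_D = (k_n/2)(V_GS − V_t)² = (1.3/2)×(2.56 − 1.7)² = 0.65×0.86² = 0.481 mA.
V_DS = V_DD − I_D·R_D = 17 − 0.481×0.68 = 16.7 V.
Saturation requires V_DS ≥ V_GS − V_t = 0.86 V; 16.7 ≥ 0.86 ✓.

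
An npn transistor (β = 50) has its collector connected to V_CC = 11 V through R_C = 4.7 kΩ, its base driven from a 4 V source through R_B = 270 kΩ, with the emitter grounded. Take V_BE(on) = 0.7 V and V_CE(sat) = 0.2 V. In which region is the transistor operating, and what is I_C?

active; I_C ≈ 0.61 mA

Assume active. Base-emitter loop: I_B = (V_BB − V_BE)/R_B = (4 − 0.7)/270 = 0.0122 mA.
I_C = β·I_B = 50×0.0122 = 0.611 mA.
V_CE = V_CC − I_C·R_C = 11 − 0.611×4.7 = 8.13 V > V_CE(sat), so the active-region assumption holds.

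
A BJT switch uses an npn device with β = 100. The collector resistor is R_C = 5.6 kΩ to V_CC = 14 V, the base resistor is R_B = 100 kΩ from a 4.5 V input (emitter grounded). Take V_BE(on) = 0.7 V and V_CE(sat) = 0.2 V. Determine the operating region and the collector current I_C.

Assume active: I_B = (4.5 − 0.7)/100 = 0.038 mA, giving I_C = β·I_B = 3.8 mA.
But then V_CE = 14 − 3.8×5.6 = -7.28 V < V_CE(sat) = 0.2 V — impossible in the active region.
So the transistor is saturated. With V_CE = 0.2 V, I_C = (V_CC − 0.2)/R_C = 13.8/5.6 = 2.46 mA.
Check: β·I_B = 3.8 mA > I_C = 2.46 mA, confirming saturation.

saturation; I_C ≈ 2.5 mA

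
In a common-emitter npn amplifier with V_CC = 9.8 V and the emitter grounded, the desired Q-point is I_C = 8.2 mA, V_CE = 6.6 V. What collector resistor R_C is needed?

Collector loop: V_CC = I_C·R_C + V_CE.
R_C = (V_CC − V_CE)/I_C = (9.8 − 6.6)/8.2 = 0.39 kΩ.

R_C ≈ 0.39 kΩ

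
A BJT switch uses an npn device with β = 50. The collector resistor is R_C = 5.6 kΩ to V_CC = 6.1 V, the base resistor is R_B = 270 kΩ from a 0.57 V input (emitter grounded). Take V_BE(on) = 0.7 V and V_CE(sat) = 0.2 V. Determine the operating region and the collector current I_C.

V_BB = 0.57 V ≤ V_BE(on) = 0.7 V, so the base-emitter junction is not forward biased.
The transistor is in cutoff: I_B = I_C = 0.

cutoff; I_C ≈ 0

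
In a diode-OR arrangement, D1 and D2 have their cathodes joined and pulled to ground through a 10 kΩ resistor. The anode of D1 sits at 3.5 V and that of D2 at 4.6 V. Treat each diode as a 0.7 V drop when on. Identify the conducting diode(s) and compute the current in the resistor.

Only D2 conducts; I_R ≈ 0.39 mA

Assume both conduct. Then node N would need to be at both 3.5−0.7 = 2.8 V and 4.6−0.7 = 3.9 V, which is impossible.
Assume only D2 conducts: V_N = 4.6 − 0.7 = 3.9 V, so I_R = 3.9/10 = 0.39 mA.
Check D1: its anode-to-cathode voltage is 3.5 − 3.9 = -0.4 V < 0.7 V, so it is off. The assumption is consistent.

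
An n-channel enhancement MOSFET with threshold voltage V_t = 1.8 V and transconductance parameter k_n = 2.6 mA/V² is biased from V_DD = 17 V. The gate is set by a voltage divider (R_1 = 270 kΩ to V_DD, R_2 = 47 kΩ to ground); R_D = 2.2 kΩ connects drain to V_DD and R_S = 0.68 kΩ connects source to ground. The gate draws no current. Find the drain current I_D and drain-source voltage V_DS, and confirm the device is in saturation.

I_D ≈ 0.32 mA, V_DS ≈ 16 V

V_G = V_DD·R_2/(R_1+R_2) = 17×47/317 = 2.52 V.
Assume saturation: I_D = (k_n/2)(V_GS − V_t)² with V_GS = V_G − I_D·R_S = 2.52 − 0.68·I_D.
Substituting gives 0.601·I_D² − 2.27·I_D + 0.675 = 0, with roots I_D = 0.325 or 3.46 mA.
The root I_D = 3.46 mA gives V_GS = 0.169 V ≤ V_t, so take I_D = 0.325 mA.
Then V_GS = 2.3 V and V_DS = V_DD − I_D(R_D+R_S) = 17 − 0.325×2.88 = 16.1 V.
Saturation requires V_DS ≥ V_GS − V_t = 0.5 V; 16.1 ≥ 0.5 ✓.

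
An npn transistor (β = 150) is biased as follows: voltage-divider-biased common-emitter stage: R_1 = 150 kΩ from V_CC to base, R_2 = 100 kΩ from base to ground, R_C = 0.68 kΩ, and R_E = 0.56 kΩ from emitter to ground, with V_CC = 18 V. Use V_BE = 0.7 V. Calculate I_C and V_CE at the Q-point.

Thevenize the base divider: V_Th = V_CC·R_2/(R_1+R_2) = 18×100/250 = 7.2 V, R_Th = R_1‖R_2 = 60 kΩ.
Base-emitter loop: V_Th = I_B·R_Th + V_BE + (β+1)I_B·R_E, so I_B = (7.2 − 0.7) / (60 + 151×0.56) = 0.045 mA.
I_C = β·I_B = 150×0.045 = 6.74 mA, and I_E = (β+1)I_B = 6.79 mA.
V_CE = V_CC − I_C·R_C − I_E·R_E = 18 − 6.74×0.68 − 6.79×0.56 = 9.61 V.
V_CE = 9.61 V > 0.2 V confirms active-region operation.

I_C ≈ 6.7 mA, V_CE ≈ 9.6 V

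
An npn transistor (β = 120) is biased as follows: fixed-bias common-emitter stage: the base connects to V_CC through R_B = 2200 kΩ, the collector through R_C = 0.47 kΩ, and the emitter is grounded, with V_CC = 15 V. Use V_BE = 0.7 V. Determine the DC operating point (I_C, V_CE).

Base loop: V_CC = I_B·R_B + V_BE, so I_B = (15 − 0.7)/2200 kΩ = 0.0065 mA.
In the active region I_C = β·I_B = 120 × 0.0065 = 0.78 mA.
Collector loop: V_CE = V_CC − I_C·R_C = 15 − 0.78×0.47 = 14.6 V.
Since V_CE = 14.6 V > V_CE(sat) ≈ 0.2 V, the transistor is in the active region as assumed.

I_C ≈ 0.78 mA, V_CE ≈ 15 V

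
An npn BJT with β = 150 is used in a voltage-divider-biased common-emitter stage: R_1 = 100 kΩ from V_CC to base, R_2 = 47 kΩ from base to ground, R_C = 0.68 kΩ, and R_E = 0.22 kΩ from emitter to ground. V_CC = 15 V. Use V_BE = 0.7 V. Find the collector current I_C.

Thevenize the base divider: V_Th = V_CC·R_2/(R_1+R_2) = 15×47/147 = 4.8 V, R_Th = R_1‖R_2 = 32 kΩ.
Base-emitter loop: V_Th = I_B·R_Th + V_BE + (β+1)I_B·R_E, so I_B = (4.8 − 0.7) / (32 + 151×0.22) = 0.0628 mA.
I_C = β·I_B = 150×0.0628 = 9.42 mA, and I_E = (β+1)I_B = 9.49 mA.
V_CE = V_CC − I_C·R_C − I_E·R_E = 15 − 9.42×0.68 − 9.49×0.22 = 6.5 V.
V_CE = 6.5 V > 0.2 V confirms active-region operation.

I_C ≈ 9.4 mA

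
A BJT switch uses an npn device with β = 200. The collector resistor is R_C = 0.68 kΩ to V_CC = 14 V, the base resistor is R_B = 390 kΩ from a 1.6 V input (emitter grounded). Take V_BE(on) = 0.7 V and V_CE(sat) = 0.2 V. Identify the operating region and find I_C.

active; I_C ≈ 0.46 mA

Assume active. Base-emitter loop: I_B = (V_BB − V_BE)/R_B = (1.6 − 0.7)/390 = 0.00231 mA.
I_C = β·I_B = 200×0.00231 = 0.462 mA.
V_CE = V_CC − I_C·R_C = 14 − 0.462×0.68 = 13.7 V > V_CE(sat), so the active-region assumption holds.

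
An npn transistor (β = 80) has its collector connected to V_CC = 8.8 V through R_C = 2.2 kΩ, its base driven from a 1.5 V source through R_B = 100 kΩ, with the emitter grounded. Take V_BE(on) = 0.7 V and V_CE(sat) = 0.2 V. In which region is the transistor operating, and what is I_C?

Assume active. Base-emitter loop: I_B = (V_BB − V_BE)/R_B = (1.5 − 0.7)/100 = 0.008 mA.
I_C = β·I_B = 80×0.008 = 0.64 mA.
V_CE = V_CC − I_C·R_C = 8.8 − 0.64×2.2 = 7.39 V > V_CE(sat), so the active-region assumption holds.

active; I_C ≈ 0.64 mA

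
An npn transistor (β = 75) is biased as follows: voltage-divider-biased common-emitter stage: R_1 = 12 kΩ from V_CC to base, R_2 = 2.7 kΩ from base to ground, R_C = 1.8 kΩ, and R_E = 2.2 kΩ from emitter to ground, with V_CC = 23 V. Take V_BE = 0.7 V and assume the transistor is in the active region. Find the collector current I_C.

I_C ≈ 1.6 mA

Thevenize the base divider: V_Th = V_CC·R_2/(R_1+R_2) = 23×2.7/14.7 = 4.22 V, R_Th = R_1‖R_2 = 2.2 kΩ.
Base-emitter loop: V_Th = I_B·R_Th + V_BE + (β+1)I_B·R_E, so I_B = (4.22 − 0.7) / (2.2 + 76×2.2) = 0.0208 mA.
I_C = β·I_B = 75×0.0208 = 1.56 mA, and I_E = (β+1)I_B = 1.58 mA.
V_CE = V_CC − I_C·R_C − I_E·R_E = 23 − 1.56×1.8 − 1.58×2.2 = 16.7 V.
V_CE = 16.7 V > 0.2 V confirms active-region operation.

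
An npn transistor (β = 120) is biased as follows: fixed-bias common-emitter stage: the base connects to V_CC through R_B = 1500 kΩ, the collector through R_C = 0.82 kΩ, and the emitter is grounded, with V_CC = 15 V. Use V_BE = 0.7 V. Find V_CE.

Base loop: V_CC = I_B·R_B + V_BE, so I_B = (15 − 0.7)/1500 kΩ = 0.00953 mA.
In the active region I_C = β·I_B = 120 × 0.00953 = 1.14 mA.
Collector loop: V_CE = V_CC − I_C·R_C = 15 − 1.14×0.82 = 14.1 V.
Since V_CE = 14.1 V > V_CE(sat) ≈ 0.2 V, the transistor is in the active region as assumed.

V_CE ≈ 14 V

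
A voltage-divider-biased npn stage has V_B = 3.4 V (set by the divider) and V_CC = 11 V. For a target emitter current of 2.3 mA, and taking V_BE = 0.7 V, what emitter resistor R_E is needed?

R_E ≈ 1.2 kΩ

V_E = V_B − V_BE = 3.4 − 0.7 = 2.7 V.
R_E = V_E / I_E = 2.7 / 2.3 = 1.17 kΩ.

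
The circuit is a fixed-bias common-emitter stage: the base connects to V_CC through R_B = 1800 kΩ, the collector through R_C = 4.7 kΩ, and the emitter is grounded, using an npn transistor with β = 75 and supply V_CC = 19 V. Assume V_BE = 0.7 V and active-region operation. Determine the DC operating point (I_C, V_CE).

I_C ≈ 0.76 mA, V_CE ≈ 15 V

Base loop: V_CC = I_B·R_B + V_BE, so I_B = (19 − 0.7)/1800 kΩ = 0.0102 mA.
In the active region I_C = β·I_B = 75 × 0.0102 = 0.763 mA.
Collector loop: V_CE = V_CC − I_C·R_C = 19 − 0.763×4.7 = 15.4 V.
Since V_CE = 15.4 V > V_CE(sat) ≈ 0.2 V, the transistor is in the active region as assumed.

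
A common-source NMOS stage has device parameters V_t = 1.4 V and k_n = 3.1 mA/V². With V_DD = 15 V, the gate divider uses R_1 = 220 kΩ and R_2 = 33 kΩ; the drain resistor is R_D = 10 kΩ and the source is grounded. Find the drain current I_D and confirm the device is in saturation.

I_D ≈ 0.48 mA

V_G = V_DD·R_2/(R_1+R_2) = 15×33/253 = 1.96 V. With the source grounded, V_GS = V_G = 1.96 V.
Assume saturation: I_D = (k_n/2)(V_GS − V_t)² = (3.1/2)×(1.96 − 1.4)² = 1.55×0.557² = 0.48 mA.
V_DS = V_DD − I_D·R_D = 15 − 0.48×10 = 10.2 V.
Saturation requires V_DS ≥ V_GS − V_t = 0.557 V; 10.2 ≥ 0.557 ✓.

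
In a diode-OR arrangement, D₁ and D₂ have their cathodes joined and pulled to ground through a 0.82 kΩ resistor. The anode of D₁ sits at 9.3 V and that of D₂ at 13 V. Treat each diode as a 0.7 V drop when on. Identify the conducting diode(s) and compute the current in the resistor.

Assume both conduct. Then node N would need to be at both 9.3−0.7 = 8.6 V and 13−0.7 = 12.3 V, which is impossible.
Assume only D₂ conducts: V_N = 13 − 0.7 = 12.3 V, so I_R = 12.3/0.82 = 15 mA.
Check D₁: its anode-to-cathode voltage is 9.3 − 12.3 = -3 V < 0.7 V, so it is off. The assumption is consistent.

Only D₂ conducts; I_R ≈ 15 mA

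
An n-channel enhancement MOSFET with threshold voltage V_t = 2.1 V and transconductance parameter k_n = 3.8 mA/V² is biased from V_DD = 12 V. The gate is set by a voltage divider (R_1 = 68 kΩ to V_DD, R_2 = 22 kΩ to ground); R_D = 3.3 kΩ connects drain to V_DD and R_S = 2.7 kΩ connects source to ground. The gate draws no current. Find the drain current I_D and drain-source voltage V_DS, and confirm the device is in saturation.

V_G = V_DD·R_2/(R_1+R_2) = 12×22/90 = 2.93 V.
Assume saturation: I_D = (k_n/2)(V_GS − V_t)² with V_GS = V_G − I_D·R_S = 2.93 − 2.7·I_D.
Substituting gives 13.9·I_D² − 9.55·I_D + 1.32 = 0, with roots I_D = 0.191 or 0.498 mA.
The root I_D = 0.498 mA gives V_GS = 1.59 V ≤ V_t, so take I_D = 0.191 mA.
Then V_GS = 2.42 V and V_DS = V_DD − I_D(R_D+R_S) = 12 − 0.191×6 = 10.9 V.
Saturation requires V_DS ≥ V_GS − V_t = 0.317 V; 10.9 ≥ 0.317 ✓.

I_D ≈ 0.19 mA, V_DS ≈ 11 V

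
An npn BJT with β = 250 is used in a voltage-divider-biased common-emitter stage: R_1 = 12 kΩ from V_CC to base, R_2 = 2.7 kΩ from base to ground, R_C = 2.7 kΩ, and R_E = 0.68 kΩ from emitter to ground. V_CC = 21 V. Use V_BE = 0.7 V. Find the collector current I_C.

Thevenize the base divider: V_Th = V_CC·R_2/(R_1+R_2) = 21×2.7/14.7 = 3.86 V, R_Th = R_1‖R_2 = 2.2 kΩ.
Base-emitter loop: V_Th = I_B·R_Th + V_BE + (β+1)I_B·R_E, so I_B = (3.86 − 0.7) / (2.2 + 251×0.68) = 0.0183 mA.
I_C = β·I_B = 250×0.0183 = 4.57 mA, and I_E = (β+1)I_B = 4.58 mA.
V_CE = V_CC − I_C·R_C − I_E·R_E = 21 − 4.57×2.7 − 4.58×0.68 = 5.56 V.
V_CE = 5.56 V > 0.2 V confirms active-region operation.

I_C ≈ 4.6 mA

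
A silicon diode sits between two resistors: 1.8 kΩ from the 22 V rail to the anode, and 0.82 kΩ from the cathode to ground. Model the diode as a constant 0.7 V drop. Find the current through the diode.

The two resistors are in series with the diode, so KVL gives 22 = I·1.8 + 0.7 + I·0.82.
I = (22 − 0.7) / (1.8 + 0.82) kΩ = 21.3 / 2.62 = 8.13 mA.

I ≈ 8.1 mA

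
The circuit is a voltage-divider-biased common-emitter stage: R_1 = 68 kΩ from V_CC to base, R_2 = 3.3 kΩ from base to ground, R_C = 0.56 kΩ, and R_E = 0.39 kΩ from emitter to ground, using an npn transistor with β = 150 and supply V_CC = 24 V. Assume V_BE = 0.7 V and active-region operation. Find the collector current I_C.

Thevenize the base divider: V_Th = V_CC·R_2/(R_1+R_2) = 24×3.3/71.3 = 1.11 V, R_Th = R_1‖R_2 = 3.15 kΩ.
Base-emitter loop: V_Th = I_B·R_Th + V_BE + (β+1)I_B·R_E, so I_B = (1.11 − 0.7) / (3.15 + 151×0.39) = 0.00662 mA.
I_C = β·I_B = 150×0.00662 = 0.993 mA, and I_E = (β+1)I_B = 1 mA.
V_CE = V_CC − I_C·R_C − I_E·R_E = 24 − 0.993×0.56 − 1×0.39 = 23.1 V.
V_CE = 23.1 V > 0.2 V confirms active-region operation.

I_C ≈ 0.99 mA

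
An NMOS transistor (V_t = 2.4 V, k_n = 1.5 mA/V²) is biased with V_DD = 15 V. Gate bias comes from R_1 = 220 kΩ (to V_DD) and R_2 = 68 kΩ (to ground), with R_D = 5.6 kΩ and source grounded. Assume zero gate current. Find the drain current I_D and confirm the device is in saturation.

V_G = V_DD·R_2/(R_1+R_2) = 15×68/288 = 3.54 V. With the source grounded, V_GS = V_G = 3.54 V.
Assume saturation: I_D = (k_n/2)(V_GS − V_t)² = (1.5/2)×(3.54 − 2.4)² = 0.75×1.14² = 0.978 mA.
V_DS = V_DD − I_D·R_D = 15 − 0.978×5.6 = 9.53 V.
Saturation requires V_DS ≥ V_GS − V_t = 1.14 V; 9.53 ≥ 1.14 ✓.

I_D ≈ 0.98 mA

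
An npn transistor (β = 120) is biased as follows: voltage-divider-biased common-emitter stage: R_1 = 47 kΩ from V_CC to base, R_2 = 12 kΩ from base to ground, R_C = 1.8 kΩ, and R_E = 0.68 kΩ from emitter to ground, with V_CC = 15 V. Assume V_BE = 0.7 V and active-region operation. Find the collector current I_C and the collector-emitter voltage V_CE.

I_C ≈ 3.1 mA, V_CE ≈ 7.4 V

Thevenize the base divider: V_Th = V_CC·R_2/(R_1+R_2) = 15×12/59 = 3.05 V, R_Th = R_1‖R_2 = 9.56 kΩ.
Base-emitter loop: V_Th = I_B·R_Th + V_BE + (β+1)I_B·R_E, so I_B = (3.05 − 0.7) / (9.56 + 121×0.68) = 0.0256 mA.
I_C = β·I_B = 120×0.0256 = 3.07 mA, and I_E = (β+1)I_B = 3.1 mA.
V_CE = V_CC − I_C·R_C − I_E·R_E = 15 − 3.07×1.8 − 3.1×0.68 = 7.36 V.
V_CE = 7.36 V > 0.2 V confirms active-region operation.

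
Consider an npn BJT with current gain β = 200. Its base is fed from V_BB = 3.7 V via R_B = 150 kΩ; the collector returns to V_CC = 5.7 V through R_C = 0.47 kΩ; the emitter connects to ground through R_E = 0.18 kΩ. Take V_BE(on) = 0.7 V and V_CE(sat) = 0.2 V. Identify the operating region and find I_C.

Assume active. Base-emitter loop: I_B = (V_BB − V_BE)/(R_B + (β+1)R_E) = (3.7 − 0.7)/(150 + 201×0.18) = 0.0161 mA.
I_C = β·I_B = 200×0.0161 = 3.22 mA.
V_CE = V_CC − I_C·R_C − I_E·R_E = 5.7 − 3.22×0.47 − 3.24×0.18 = 3.6 V > V_CE(sat), so the active-region assumption holds.

active; I_C ≈ 3.2 mA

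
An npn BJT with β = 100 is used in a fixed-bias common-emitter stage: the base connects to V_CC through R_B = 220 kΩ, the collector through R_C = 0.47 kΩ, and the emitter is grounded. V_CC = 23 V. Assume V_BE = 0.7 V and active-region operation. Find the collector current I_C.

Base loop: V_CC = I_B·R_B + V_BE, so I_B = (23 − 0.7)/220 kΩ = 0.101 mA.
In the active region I_C = β·I_B = 100 × 0.101 = 10.1 mA.
Collector loop: V_CE = V_CC − I_C·R_C = 23 − 10.1×0.47 = 18.2 V.
Since V_CE = 18.2 V > V_CE(sat) ≈ 0.2 V, the transistor is in the active region as assumed.

I_C ≈ 10 mA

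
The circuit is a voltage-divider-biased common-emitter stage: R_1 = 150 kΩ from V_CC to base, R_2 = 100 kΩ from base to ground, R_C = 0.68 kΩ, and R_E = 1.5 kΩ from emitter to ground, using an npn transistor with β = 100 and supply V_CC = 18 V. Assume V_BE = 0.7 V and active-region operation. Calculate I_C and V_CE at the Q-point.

I_C ≈ 3.1 mA, V_CE ≈ 11 V

Thevenize the base divider: V_Th = V_CC·R_2/(R_1+R_2) = 18×100/250 = 7.2 V, R_Th = R_1‖R_2 = 60 kΩ.
Base-emitter loop: V_Th = I_B·R_Th + V_BE + (β+1)I_B·R_E, so I_B = (7.2 − 0.7) / (60 + 101×1.5) = 0.0307 mA.
I_C = β·I_B = 100×0.0307 = 3.07 mA, and I_E = (β+1)I_B = 3.1 mA.
V_CE = V_CC − I_C·R_C − I_E·R_E = 18 − 3.07×0.68 − 3.1×1.5 = 11.3 V.
V_CE = 11.3 V > 0.2 V confirms active-region operation.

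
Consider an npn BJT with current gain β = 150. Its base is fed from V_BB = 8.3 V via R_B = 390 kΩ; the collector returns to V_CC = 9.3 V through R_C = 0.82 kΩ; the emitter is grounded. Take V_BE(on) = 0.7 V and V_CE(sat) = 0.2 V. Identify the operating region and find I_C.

active; I_C ≈ 2.9 mA

Assume active. Base-emitter loop: I_B = (V_BB − V_BE)/R_B = (8.3 − 0.7)/390 = 0.0195 mA.
I_C = β·I_B = 150×0.0195 = 2.92 mA.
V_CE = V_CC − I_C·R_C = 9.3 − 2.92×0.82 = 6.9 V > V_CE(sat), so the active-region assumption holds.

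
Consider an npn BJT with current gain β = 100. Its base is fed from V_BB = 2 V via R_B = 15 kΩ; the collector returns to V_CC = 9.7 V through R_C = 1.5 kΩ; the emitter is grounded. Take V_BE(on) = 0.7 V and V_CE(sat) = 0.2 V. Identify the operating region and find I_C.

saturation; I_C ≈ 6.3 mA

Assume active: I_B = (2 − 0.7)/15 = 0.0867 mA, giving I_C = β·I_B = 8.67 mA.
But then V_CE = 9.7 − 8.67×1.5 = -3.3 V < V_CE(sat) = 0.2 V — impossible in the active region.
So the transistor is saturated. With V_CE = 0.2 V, I_C = (V_CC − 0.2)/R_C = 9.5/1.5 = 6.33 mA.
Check: β·I_B = 8.67 mA > I_C = 6.33 mA, confirming saturation.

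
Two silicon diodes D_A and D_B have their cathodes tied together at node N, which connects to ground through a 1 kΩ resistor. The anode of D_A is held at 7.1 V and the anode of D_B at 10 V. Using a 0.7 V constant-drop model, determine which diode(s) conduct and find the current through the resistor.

Assume both conduct. Then node N would need to be at both 7.1−0.7 = 6.4 V and 10−0.7 = 9.3 V, which is impossible.
Assume only D_B conducts: V_N = 10 − 0.7 = 9.3 V, so I_R = 9.3/1 = 9.3 mA.
Check D_A: its anode-to-cathode voltage is 7.1 − 9.3 = -2.2 V < 0.7 V, so it is off. The assumption is consistent.

Only D_B conducts; I_R ≈ 9.3 mA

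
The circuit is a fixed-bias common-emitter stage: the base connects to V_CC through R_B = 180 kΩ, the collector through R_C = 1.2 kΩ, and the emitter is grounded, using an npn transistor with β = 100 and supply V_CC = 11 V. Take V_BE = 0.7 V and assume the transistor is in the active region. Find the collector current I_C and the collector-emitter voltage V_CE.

I_C ≈ 5.7 mA, V_CE ≈ 4.1 V

Base loop: V_CC = I_B·R_B + V_BE, so I_B = (11 − 0.7)/180 kΩ = 0.0572 mA.
In the active region I_C = β·I_B = 100 × 0.0572 = 5.72 mA.
Collector loop: V_CE = V_CC − I_C·R_C = 11 − 5.72×1.2 = 4.13 V.
Since V_CE = 4.13 V > V_CE(sat) ≈ 0.2 V, the transistor is in the active region as assumed.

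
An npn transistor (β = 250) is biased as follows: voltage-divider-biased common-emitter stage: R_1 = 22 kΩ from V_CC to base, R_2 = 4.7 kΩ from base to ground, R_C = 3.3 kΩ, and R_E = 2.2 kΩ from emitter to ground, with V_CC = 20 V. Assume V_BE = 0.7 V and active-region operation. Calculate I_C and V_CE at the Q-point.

I_C ≈ 1.3 mA, V_CE ≈ 13 V

Thevenize the base divider: V_Th = V_CC·R_2/(R_1+R_2) = 20×4.7/26.7 = 3.52 V, R_Th = R_1‖R_2 = 3.87 kΩ.
Base-emitter loop: V_Th = I_B·R_Th + V_BE + (β+1)I_B·R_E, so I_B = (3.52 − 0.7) / (3.87 + 251×2.2) = 0.00507 mA.
I_C = β·I_B = 250×0.00507 = 1.27 mA, and I_E = (β+1)I_B = 1.27 mA.
V_CE = V_CC − I_C·R_C − I_E·R_E = 20 − 1.27×3.3 − 1.27×2.2 = 13 V.
V_CE = 13 V > 0.2 V confirms active-region operation.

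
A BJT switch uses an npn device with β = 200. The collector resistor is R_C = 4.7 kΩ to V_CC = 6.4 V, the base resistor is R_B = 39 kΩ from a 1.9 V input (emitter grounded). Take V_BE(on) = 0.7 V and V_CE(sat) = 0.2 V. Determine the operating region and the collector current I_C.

Assume active: I_B = (1.9 − 0.7)/39 = 0.0308 mA, giving I_C = β·I_B = 6.15 mA.
But then V_CE = 6.4 − 6.15×4.7 = -22.5 V < V_CE(sat) = 0.2 V — impossible in the active region.
So the transistor is saturated. With V_CE = 0.2 V, I_C = (V_CC − 0.2)/R_C = 6.2/4.7 = 1.32 mA.
Check: β·I_B = 6.15 mA > I_C = 1.32 mA, confirming saturation.

saturation; I_C ≈ 1.3 mA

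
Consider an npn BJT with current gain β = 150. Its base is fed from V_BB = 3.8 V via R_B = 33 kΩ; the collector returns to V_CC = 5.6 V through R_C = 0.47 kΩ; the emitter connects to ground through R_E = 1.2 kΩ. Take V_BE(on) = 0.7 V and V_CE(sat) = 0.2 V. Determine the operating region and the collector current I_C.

active; I_C ≈ 2.2 mA

Assume active. Base-emitter loop: I_B = (V_BB − V_BE)/(R_B + (β+1)R_E) = (3.8 − 0.7)/(33 + 151×1.2) = 0.0145 mA.
I_C = β·I_B = 150×0.0145 = 2.17 mA.
V_CE = V_CC − I_C·R_C − I_E·R_E = 5.6 − 2.17×0.47 − 2.19×1.2 = 1.96 V > V_CE(sat), so the active-region assumption holds.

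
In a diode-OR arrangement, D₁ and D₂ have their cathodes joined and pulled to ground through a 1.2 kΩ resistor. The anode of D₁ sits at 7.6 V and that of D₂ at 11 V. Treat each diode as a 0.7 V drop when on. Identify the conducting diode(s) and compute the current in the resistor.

Assume both conduct. Then node N would need to be at both 7.6−0.7 = 6.9 V and 11−0.7 = 10.3 V, which is impossible.
Assume only D₂ conducts: V_N = 11 − 0.7 = 10.3 V, so I_R = 10.3/1.2 = 8.58 mA.
Check D₁: its anode-to-cathode voltage is 7.6 − 10.3 = -2.7 V < 0.7 V, so it is off. The assumption is consistent.

Only D₂ conducts; I_R ≈ 8.6 mA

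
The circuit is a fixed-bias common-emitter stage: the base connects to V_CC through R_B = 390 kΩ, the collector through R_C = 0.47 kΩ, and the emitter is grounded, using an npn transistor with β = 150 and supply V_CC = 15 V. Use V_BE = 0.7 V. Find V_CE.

V_CE ≈ 12 V

Base loop: V_CC = I_B·R_B + V_BE, so I_B = (15 − 0.7)/390 kΩ = 0.0367 mA.
In the active region I_C = β·I_B = 150 × 0.0367 = 5.5 mA.
Collector loop: V_CE = V_CC − I_C·R_C = 15 − 5.5×0.47 = 12.4 V.
Since V_CE = 12.4 V > V_CE(sat) ≈ 0.2 V, the transistor is in the active region as assumed.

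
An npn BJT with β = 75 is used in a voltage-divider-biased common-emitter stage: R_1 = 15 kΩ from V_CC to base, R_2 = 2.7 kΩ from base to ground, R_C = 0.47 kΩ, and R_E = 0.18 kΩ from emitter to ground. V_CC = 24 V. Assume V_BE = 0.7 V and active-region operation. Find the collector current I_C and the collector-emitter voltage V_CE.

Thevenize the base divider: V_Th = V_CC·R_2/(R_1+R_2) = 24×2.7/17.7 = 3.66 V, R_Th = R_1‖R_2 = 2.29 kΩ.
Base-emitter loop: V_Th = I_B·R_Th + V_BE + (β+1)I_B·R_E, so I_B = (3.66 − 0.7) / (2.29 + 76×0.18) = 0.185 mA.
I_C = β·I_B = 75×0.185 = 13.9 mA, and I_E = (β+1)I_B = 14.1 mA.
V_CE = V_CC − I_C·R_C − I_E·R_E = 24 − 13.9×0.47 − 14.1×0.18 = 14.9 V.
V_CE = 14.9 V > 0.2 V confirms active-region operation.

I_C ≈ 14 mA, V_CE ≈ 15 V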